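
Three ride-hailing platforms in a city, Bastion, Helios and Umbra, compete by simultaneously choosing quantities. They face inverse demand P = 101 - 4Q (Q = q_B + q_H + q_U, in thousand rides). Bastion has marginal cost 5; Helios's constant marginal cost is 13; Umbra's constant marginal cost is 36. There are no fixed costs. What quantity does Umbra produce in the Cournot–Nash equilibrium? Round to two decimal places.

Bastion's profit: π_B = (101 - 4Q)q_B - (5q_B). Setting ∂π_B/∂q_B = 0: 96 - 8q_B - 4(q_H + q_U) = 0.
Helios's first-order condition: 88 - 8q_H - 4(q_B + q_U) = 0.
Umbra's profit: π_U = (101 - 4Q)q_U - (36q_U). Setting ∂π_U/∂q_U = 0: 65 - 8q_U - 4(q_B + q_H) = 0.
Adding the 3 conditions: 249 − 8Q − 8Q = 0, i.e. Q = 249/16.
Back-substituting: q_B = (96 − 249/4)/4 = 135/16, q_H = (88 − 249/4)/4 = 103/16, q_U = (65 − 249/4)/4 = 11/16.

0.69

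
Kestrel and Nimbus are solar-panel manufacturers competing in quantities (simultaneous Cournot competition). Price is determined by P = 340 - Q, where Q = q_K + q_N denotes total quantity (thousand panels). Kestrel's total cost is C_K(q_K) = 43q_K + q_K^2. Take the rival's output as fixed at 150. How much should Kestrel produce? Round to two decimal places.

With the rival's output fixed at 150, Kestrel's profit is π_K = (340 - 150 - q_K)q_K - (43q_K + q_K²) = (190 - q_K)q_K - (43q_K + q_K²).
∂π_K/∂q_K = 147 - 4q_K = 0, so q_K = 147/4.

36.75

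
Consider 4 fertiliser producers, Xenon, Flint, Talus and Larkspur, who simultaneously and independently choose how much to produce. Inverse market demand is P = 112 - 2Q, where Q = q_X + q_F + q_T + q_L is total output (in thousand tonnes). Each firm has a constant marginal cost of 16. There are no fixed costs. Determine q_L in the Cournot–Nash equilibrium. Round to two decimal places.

9.60

Each firm earns π_i = (112 - 2Q)q_i - 16q_i.
Setting ∂π_i/∂q_i = 0 with rivals' quantities fixed: 96 - 4q_i - 2·Σ_{j≠i} q_j = 0.
With identical firms every q_j equals q_i, so Σ_{j≠i} q_j = 3q_i and 96 = 10q_i, giving q_i = 48/5.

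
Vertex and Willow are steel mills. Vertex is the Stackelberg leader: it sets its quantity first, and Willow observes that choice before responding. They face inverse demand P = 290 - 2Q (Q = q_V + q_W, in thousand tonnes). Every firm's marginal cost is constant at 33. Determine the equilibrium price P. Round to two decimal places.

97.25

The follower Willow best-responds to any q_V: π_W = (290 - 2Q)q_W - 33q_W.
Follower FOC: 257 - 2q_V - 4q_W = 0, so q_W(q_V) = (257 - 2q_V)/4.
The leader anticipates this reaction. Substituting into P = 290 - 2Q gives P = 323/2 - q_V, so π_V = (323/2 - q_V)q_V - 33q_V.
Maximising: ∂π_V/∂q_V = 257/2 - 2q_V = 0, giving q_V = 257/4.
Then q_W = (257 - 2·(257/4))/4 = 257/8.
Total output Q = 771/8, so price P = 290 - 2·(771/8) = 389/4.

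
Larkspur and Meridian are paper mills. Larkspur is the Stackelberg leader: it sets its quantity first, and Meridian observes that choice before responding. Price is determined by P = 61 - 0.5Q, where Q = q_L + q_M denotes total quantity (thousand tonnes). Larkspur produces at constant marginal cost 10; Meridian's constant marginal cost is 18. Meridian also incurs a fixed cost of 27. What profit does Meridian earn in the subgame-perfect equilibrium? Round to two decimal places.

The follower Meridian best-responds to any q_L: π_M = (61 - 0.5Q)q_M - 18q_M.
Setting the follower's marginal profit to zero, 43 - (1/2)q_L - q_M = 0, i.e. q_M = (43 - (1/2)q_L).
Larkspur substitutes q_M(q_L) into its own profit: π_L = q_L(61 - (1/2)q_L - (43 - (1/2)q_L)/2) - 10q_L = (79/2 - (1/4)q_L)q_L - 10q_L.
Leader FOC: 59/2 - (1/2)q_L = 0, so q_L = 59.
Then q_M = (43 - (1/2)·59) = 27/2.
Price P = 61 - (1/2)·(145/2) = 99/4.
Meridian's profit: (99/4 - 18)·(27/2) - 27 = 513/8.

64.13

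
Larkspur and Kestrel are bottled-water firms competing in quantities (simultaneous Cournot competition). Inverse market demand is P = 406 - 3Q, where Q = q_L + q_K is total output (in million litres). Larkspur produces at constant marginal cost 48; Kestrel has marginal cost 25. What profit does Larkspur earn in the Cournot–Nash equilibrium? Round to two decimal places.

Larkspur's profit: π_L = (406 - 3Q)q_L - (48q_L). Setting ∂π_L/∂q_L = 0: 358 - 6q_L - 3(q_K) = 0.
Kestrel's first-order condition: 381 - 6q_K - 3(q_L) = 0.
Best responses: q_L = (358 - 3q_K)/6, q_K = (381 - 3q_L)/6.
Solving the pair: q_L = 335/9, q_K = 404/9.
Price P = 406 - 3·(739/9) = 479/3.
Larkspur's profit: (479/3 - 48)·(335/9) = 4156.4815.

4156.48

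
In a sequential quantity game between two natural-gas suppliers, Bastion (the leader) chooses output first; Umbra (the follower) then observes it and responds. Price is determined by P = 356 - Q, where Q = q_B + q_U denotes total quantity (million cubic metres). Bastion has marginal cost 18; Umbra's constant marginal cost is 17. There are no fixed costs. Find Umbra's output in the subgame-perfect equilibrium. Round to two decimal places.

85.25

The follower Umbra best-responds to any q_B: π_U = (356 - Q)q_U - 17q_U.
∂π_U/∂q_U = 339 - q_B - 2q_U = 0 gives the reaction function q_U = (339 - q_B)/2.
Bastion substitutes q_U(q_B) into its own profit: π_B = q_B(356 - q_B - (339 - q_B)/2) - 18q_B = (373/2 - (1/2)q_B)q_B - 18q_B.
Maximising: ∂π_B/∂q_B = 337/2 - q_B = 0, giving q_B = 337/2.
Then q_U = (339 - 337/2)/2 = 341/4.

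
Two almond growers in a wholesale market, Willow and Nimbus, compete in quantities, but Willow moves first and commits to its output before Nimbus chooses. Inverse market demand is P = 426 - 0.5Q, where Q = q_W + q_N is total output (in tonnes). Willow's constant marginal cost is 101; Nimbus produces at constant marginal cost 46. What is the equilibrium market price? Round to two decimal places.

Solve by backward induction. Given q_W, the follower Nimbus maximises π_N = (426 - (1/2)q_W - (1/2)q_N)q_N - 46q_N.
Follower FOC: 380 - (1/2)q_W - q_N = 0, so q_N(q_W) = (380 - (1/2)q_W).
Willow substitutes q_N(q_W) into its own profit: π_W = q_W(426 - (1/2)q_W - (380 - (1/2)q_W)/2) - 101q_W = (236 - (1/4)q_W)q_W - 101q_W.
Leader FOC: 135 - (1/2)q_W = 0, so q_W = 270.
Then q_N = (380 - (1/2)·270) = 245.
Total output Q = 515, so price P = 426 - (1/2)·515 = 337/2.

168.50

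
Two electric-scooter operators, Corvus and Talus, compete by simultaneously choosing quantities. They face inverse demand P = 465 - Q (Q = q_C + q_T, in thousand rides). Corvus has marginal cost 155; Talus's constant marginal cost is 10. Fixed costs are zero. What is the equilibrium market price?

210

Corvus's profit: π_C = (465 - Q)q_C - (155q_C). Setting ∂π_C/∂q_C = 0: 310 - 2q_C - (q_T) = 0.
Talus's first-order condition: 455 - 2q_T - (q_C) = 0.
Best responses: q_C = (310 - q_T)/2, q_T = (455 - q_C)/2.
Substituting one into the other gives q_C = 55 and q_T = 200.
Total output Q = 255, so price P = 465 - 255 = 210.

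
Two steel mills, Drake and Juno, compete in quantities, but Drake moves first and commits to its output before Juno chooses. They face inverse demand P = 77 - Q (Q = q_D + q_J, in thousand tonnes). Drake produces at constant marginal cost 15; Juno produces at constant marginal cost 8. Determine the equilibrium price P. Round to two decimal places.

28.75

The follower Juno best-responds to any q_D: π_J = (77 - Q)q_J - 8q_J.
Setting the follower's marginal profit to zero, 69 - q_D - 2q_J = 0, i.e. q_J = (69 - q_D)/2.
Drake substitutes q_J(q_D) into its own profit: π_D = q_D(77 - q_D - (69 - q_D)/2) - 15q_D = (85/2 - (1/2)q_D)q_D - 15q_D.
The leader's first-order condition 55/2 - q_D = 0 yields q_D = 55/2.
Then q_J = (69 - 55/2)/2 = 83/4.
Total output Q = 193/4, so price P = 77 - 193/4 = 115/4.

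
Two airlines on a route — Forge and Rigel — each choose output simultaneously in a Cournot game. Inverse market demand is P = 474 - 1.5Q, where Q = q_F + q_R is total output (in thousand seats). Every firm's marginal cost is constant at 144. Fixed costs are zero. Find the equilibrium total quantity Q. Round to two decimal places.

146.67

A representative firm's profit is π_i = q_i(474 - 1.5Q) - 144q_i.
First-order condition (treating rivals' output as given): 330 - 3q_i - (3/2)q_j = 0.
By symmetry each firm produces the same amount; substituting q_j = q_i yields q_i = 330/(9/2) = 220/3.
Total output Q = 220/3 + 220/3 = 440/3.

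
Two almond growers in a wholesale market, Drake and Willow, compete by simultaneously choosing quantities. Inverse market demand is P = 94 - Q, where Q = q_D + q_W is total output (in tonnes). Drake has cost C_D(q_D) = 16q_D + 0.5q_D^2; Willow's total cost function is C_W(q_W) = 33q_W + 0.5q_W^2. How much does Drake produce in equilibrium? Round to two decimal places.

Drake's profit: π_D = (94 - Q)q_D - (16q_D + (1/2)q_D²). Setting ∂π_D/∂q_D = 0: 78 - 3q_D - (q_W) = 0.
Willow's profit: π_W = (94 - Q)q_W - (33q_W + (1/2)q_W²). Setting ∂π_W/∂q_W = 0: 61 - 3q_W - (q_D) = 0.
So q_D = (78 - q_W)/3 and q_W = (61 - q_D)/3.
Substituting one into the other gives q_D = 173/8 and q_W = 105/8.

21.63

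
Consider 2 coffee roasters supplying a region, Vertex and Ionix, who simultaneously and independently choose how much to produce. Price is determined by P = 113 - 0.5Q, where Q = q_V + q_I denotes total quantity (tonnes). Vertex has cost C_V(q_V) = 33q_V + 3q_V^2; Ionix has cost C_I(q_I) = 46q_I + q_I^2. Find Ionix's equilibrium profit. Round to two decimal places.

641.16

Vertex's profit: π_V = (113 - 0.5Q)q_V - (33q_V + 3q_V²). Setting ∂π_V/∂q_V = 0: 80 - 7q_V - (1/2)(q_I) = 0.
Ionix's first-order condition: 67 - 3q_I - (1/2)(q_V) = 0.
Rearranging gives the reaction functions q_V = (80 - (1/2)q_I)/7 and q_I = (67 - (1/2)q_V)/3.
Solving the pair: q_V = 826/83, q_I = 1716/83.
Price P = 113 - (1/2)·30.6265 = 97.6867.
Ionix's profit: 97.6867·(1716/83) - 46·(1716/83) - (1716/83)² = 641.1648.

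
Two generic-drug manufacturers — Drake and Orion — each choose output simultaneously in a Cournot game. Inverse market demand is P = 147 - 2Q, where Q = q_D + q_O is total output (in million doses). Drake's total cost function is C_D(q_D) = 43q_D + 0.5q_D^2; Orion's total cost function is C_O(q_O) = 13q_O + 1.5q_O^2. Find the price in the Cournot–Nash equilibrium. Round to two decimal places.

87.52

Drake's profit: π_D = (147 - 2Q)q_D - (43q_D + (1/2)q_D²). Setting ∂π_D/∂q_D = 0: 104 - 5q_D - 2(q_O) = 0.
Orion's first-order condition: 134 - 7q_O - 2(q_D) = 0.
Rearranging gives the reaction functions q_D = (104 - 2q_O)/5 and q_O = (134 - 2q_D)/7.
Substituting one into the other gives q_D = 460/31 and q_O = 462/31.
Total output Q = 922/31, so price P = 147 - 2·(922/31) = 87.5161.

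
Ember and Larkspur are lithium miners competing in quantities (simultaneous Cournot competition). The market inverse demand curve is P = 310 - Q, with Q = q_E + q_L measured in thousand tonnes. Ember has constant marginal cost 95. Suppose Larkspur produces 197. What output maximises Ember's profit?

With the rival's output fixed at 197, Ember's profit is π_E = (310 - 197 - q_E)q_E - (95q_E) = (113 - q_E)q_E - (95q_E).
∂π_E/∂q_E = 18 - 2q_E = 0, so q_E = 9.

9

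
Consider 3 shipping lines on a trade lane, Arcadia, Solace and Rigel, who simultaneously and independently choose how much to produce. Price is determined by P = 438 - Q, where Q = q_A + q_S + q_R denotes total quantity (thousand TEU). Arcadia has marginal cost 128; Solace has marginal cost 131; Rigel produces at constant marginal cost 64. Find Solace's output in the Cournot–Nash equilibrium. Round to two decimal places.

59.25

Arcadia's profit: π_A = (438 - Q)q_A - (128q_A). Setting ∂π_A/∂q_A = 0: 310 - 2q_A - (q_S + q_R) = 0.
Solace's profit: π_S = (438 - Q)q_S - (131q_S). Setting ∂π_S/∂q_S = 0: 307 - 2q_S - (q_A + q_R) = 0.
Rigel's profit: π_R = (438 - Q)q_R - (64q_R). Setting ∂π_R/∂q_R = 0: 374 - 2q_R - (q_A + q_S) = 0.
Adding the 3 conditions: 991 − 2Q − 2Q = 0, i.e. Q = 991/4.
Back-substituting: q_A = (310 − 991/4) = 249/4, q_S = (307 − 991/4) = 237/4, q_R = (374 − 991/4) = 505/4.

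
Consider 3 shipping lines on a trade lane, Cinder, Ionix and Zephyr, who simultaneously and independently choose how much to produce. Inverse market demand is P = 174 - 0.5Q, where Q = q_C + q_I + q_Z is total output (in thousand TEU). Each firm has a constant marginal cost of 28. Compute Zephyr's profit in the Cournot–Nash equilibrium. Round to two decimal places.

A representative firm's profit is π_i = q_i(174 - 0.5Q) - 28q_i.
Setting ∂π_i/∂q_i = 0 with rivals' quantities fixed: 146 - q_i - (1/2)·Σ_{j≠i} q_j = 0.
With identical firms every q_j equals q_i, so Σ_{j≠i} q_j = 2q_i and 146 = 2q_i, giving q_i = 73.
Price P = 174 - (1/2)·219 = 129/2.
Zephyr's profit: (129/2 - 28)·73 = 2664.5000.

2664.50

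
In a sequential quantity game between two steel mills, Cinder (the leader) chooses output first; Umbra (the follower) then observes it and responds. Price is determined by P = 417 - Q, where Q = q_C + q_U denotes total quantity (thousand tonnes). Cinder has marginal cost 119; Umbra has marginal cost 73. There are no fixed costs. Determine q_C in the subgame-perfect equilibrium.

126

Solve by backward induction. Given q_C, the follower Umbra maximises π_U = (417 - q_C - q_U)q_U - 73q_U.
Follower FOC: 344 - q_C - 2q_U = 0, so q_U(q_C) = (344 - q_C)/2.
Cinder substitutes q_U(q_C) into its own profit: π_C = q_C(417 - q_C - (344 - q_C)/2) - 119q_C = (245 - (1/2)q_C)q_C - 119q_C.
Maximising: ∂π_C/∂q_C = 126 - q_C = 0, giving q_C = 126.
Then q_U = (344 - 126)/2 = 109.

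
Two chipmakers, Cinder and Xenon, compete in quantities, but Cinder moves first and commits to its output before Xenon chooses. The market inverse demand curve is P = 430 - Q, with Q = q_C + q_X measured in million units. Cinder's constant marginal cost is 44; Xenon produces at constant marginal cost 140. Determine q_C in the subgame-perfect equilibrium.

Solve by backward induction. Given q_C, the follower Xenon maximises π_X = (430 - q_C - q_X)q_X - 140q_X.
Setting the follower's marginal profit to zero, 290 - q_C - 2q_X = 0, i.e. q_X = (290 - q_C)/2.
Cinder substitutes q_X(q_C) into its own profit: π_C = q_C(430 - q_C - (290 - q_C)/2) - 44q_C = (285 - (1/2)q_C)q_C - 44q_C.
The leader's first-order condition 241 - q_C = 0 yields q_C = 241.
Then q_X = (290 - 241)/2 = 49/2.

241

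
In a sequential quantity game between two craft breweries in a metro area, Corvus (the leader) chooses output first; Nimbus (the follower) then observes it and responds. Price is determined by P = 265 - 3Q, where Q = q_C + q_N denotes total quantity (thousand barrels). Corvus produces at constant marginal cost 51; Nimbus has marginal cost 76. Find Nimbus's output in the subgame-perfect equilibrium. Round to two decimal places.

11.58

Solve by backward induction. Given q_C, the follower Nimbus maximises π_N = (265 - 3q_C - 3q_N)q_N - 76q_N.
∂π_N/∂q_N = 189 - 3q_C - 6q_N = 0 gives the reaction function q_N = (189 - 3q_C)/6.
Corvus substitutes q_N(q_C) into its own profit: π_C = q_C(265 - 3q_C - (189 - 3q_C)/2) - 51q_C = (341/2 - (3/2)q_C)q_C - 51q_C.
Leader FOC: 239/2 - 3q_C = 0, so q_C = 239/6.
Then q_N = (189 - 3·(239/6))/6 = 139/12.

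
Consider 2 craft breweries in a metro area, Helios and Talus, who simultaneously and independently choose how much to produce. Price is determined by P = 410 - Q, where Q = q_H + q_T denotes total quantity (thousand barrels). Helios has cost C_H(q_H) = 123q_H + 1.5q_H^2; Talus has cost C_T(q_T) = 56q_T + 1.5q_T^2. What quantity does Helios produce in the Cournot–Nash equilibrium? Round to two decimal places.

45.04

Helios's profit: π_H = (410 - Q)q_H - (123q_H + (3/2)q_H²). Setting ∂π_H/∂q_H = 0: 287 - 5q_H - (q_T) = 0.
Talus's first-order condition: 354 - 5q_T - (q_H) = 0.
Best responses: q_H = (287 - q_T)/5, q_T = (354 - q_H)/5.
Solving the pair: q_H = 1081/24, q_T = 1483/24.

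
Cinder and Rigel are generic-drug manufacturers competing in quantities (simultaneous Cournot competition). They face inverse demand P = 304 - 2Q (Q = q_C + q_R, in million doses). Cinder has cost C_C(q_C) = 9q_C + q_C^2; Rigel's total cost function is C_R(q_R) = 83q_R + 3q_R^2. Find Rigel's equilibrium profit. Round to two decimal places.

Cinder's profit: π_C = (304 - 2Q)q_C - (9q_C + q_C²). Setting ∂π_C/∂q_C = 0: 295 - 6q_C - 2(q_R) = 0.
Rigel's first-order condition: 221 - 10q_R - 2(q_C) = 0.
Rearranging gives the reaction functions q_C = (295 - 2q_R)/6 and q_R = (221 - 2q_C)/10.
Solving the pair: q_C = 627/14, q_R = 92/7.
Price P = 304 - 2·(811/14) = 1317/7.
Rigel's profit: (1317/7)·(92/7) - 83·(92/7) - 3(92/7)² = 863.6735.

863.67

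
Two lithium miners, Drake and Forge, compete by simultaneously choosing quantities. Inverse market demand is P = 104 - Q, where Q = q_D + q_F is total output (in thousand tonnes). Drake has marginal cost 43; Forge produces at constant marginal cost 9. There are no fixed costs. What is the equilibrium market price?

Drake's profit: π_D = (104 - Q)q_D - (43q_D). Setting ∂π_D/∂q_D = 0: 61 - 2q_D - (q_F) = 0.
Forge's profit: π_F = (104 - Q)q_F - (9q_F). Setting ∂π_F/∂q_F = 0: 95 - 2q_F - (q_D) = 0.
So q_D = (61 - q_F)/2 and q_F = (95 - q_D)/2.
Substituting one into the other gives q_D = 9 and q_F = 43.
Total output Q = 52, so price P = 104 - 52 = 52.

52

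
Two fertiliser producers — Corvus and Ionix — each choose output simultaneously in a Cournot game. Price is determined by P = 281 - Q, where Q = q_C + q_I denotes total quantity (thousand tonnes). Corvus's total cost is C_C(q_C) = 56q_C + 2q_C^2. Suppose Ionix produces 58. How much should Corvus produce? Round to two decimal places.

27.83

With the rival's output fixed at 58, Corvus's profit is π_C = (281 - 58 - q_C)q_C - (56q_C + 2q_C²) = (223 - q_C)q_C - (56q_C + 2q_C²).
∂π_C/∂q_C = 167 - 6q_C = 0, so q_C = 167/6.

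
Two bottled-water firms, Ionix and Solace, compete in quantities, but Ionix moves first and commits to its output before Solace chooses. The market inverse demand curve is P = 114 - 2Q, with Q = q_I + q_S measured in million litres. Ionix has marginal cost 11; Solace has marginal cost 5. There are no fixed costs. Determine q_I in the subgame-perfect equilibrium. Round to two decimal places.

Solve by backward induction. Given q_I, the follower Solace maximises π_S = (114 - 2q_I - 2q_S)q_S - 5q_S.
∂π_S/∂q_S = 109 - 2q_I - 4q_S = 0 gives the reaction function q_S = (109 - 2q_I)/4.
The leader anticipates this reaction. Substituting into P = 114 - 2Q gives P = 119/2 - q_I, so π_I = (119/2 - q_I)q_I - 11q_I.
The leader's first-order condition 97/2 - 2q_I = 0 yields q_I = 97/4.
Then q_S = (109 - 2·(97/4))/4 = 121/8.

24.25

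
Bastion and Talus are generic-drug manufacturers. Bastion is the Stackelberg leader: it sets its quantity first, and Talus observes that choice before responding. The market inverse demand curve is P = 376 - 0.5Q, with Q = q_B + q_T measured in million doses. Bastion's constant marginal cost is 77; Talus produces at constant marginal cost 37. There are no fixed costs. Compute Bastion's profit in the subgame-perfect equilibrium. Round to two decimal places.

16770.25

Solve by backward induction. Given q_B, the follower Talus maximises π_T = (376 - (1/2)q_B - (1/2)q_T)q_T - 37q_T.
Setting the follower's marginal profit to zero, 339 - (1/2)q_B - q_T = 0, i.e. q_T = (339 - (1/2)q_B).
The leader anticipates this reaction. Substituting into P = 376 - 0.5Q gives P = 413/2 - (1/4)q_B, so π_B = (413/2 - (1/4)q_B)q_B - 77q_B.
Maximising: ∂π_B/∂q_B = 259/2 - (1/2)q_B = 0, giving q_B = 259.
Then q_T = (339 - (1/2)·259) = 419/2.
Price P = 376 - (1/2)·(937/2) = 567/4.
Bastion's profit: (567/4 - 77)·259 = 16770.2500.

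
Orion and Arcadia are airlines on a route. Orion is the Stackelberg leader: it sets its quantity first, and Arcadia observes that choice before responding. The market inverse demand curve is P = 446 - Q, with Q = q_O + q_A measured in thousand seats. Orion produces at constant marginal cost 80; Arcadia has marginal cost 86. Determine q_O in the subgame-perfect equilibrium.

186

Solve by backward induction. Given q_O, the follower Arcadia maximises π_A = (446 - q_O - q_A)q_A - 86q_A.
∂π_A/∂q_A = 360 - q_O - 2q_A = 0 gives the reaction function q_A = (360 - q_O)/2.
Orion substitutes q_A(q_O) into its own profit: π_O = q_O(446 - q_O - (360 - q_O)/2) - 80q_O = (266 - (1/2)q_O)q_O - 80q_O.
The leader's first-order condition 186 - q_O = 0 yields q_O = 186.
Then q_A = (360 - 186)/2 = 87.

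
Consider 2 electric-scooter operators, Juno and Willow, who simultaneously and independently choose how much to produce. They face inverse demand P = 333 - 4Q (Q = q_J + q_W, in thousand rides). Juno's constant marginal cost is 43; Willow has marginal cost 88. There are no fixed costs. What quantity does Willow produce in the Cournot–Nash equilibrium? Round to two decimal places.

Juno's profit: π_J = (333 - 4Q)q_J - (43q_J). Setting ∂π_J/∂q_J = 0: 290 - 8q_J - 4(q_W) = 0.
Willow's profit: π_W = (333 - 4Q)q_W - (88q_W). Setting ∂π_W/∂q_W = 0: 245 - 8q_W - 4(q_J) = 0.
Rearranging gives the reaction functions q_J = (290 - 4q_W)/8 and q_W = (245 - 4q_J)/8.
Solving the pair: q_J = 335/12, q_W = 50/3.

16.67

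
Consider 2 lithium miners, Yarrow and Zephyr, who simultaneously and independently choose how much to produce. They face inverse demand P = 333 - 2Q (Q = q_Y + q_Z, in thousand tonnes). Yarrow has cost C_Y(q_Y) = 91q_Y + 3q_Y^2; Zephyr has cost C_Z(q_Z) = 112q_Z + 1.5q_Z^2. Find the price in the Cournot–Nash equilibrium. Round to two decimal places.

242.76

Yarrow's profit: π_Y = (333 - 2Q)q_Y - (91q_Y + 3q_Y²). Setting ∂π_Y/∂q_Y = 0: 242 - 10q_Y - 2(q_Z) = 0.
Zephyr's first-order condition: 221 - 7q_Z - 2(q_Y) = 0.
Best responses: q_Y = (242 - 2q_Z)/10, q_Z = (221 - 2q_Y)/7.
Solving the pair: q_Y = 626/33, q_Z = 863/33.
Total output Q = 1489/33, so price P = 333 - 2·(1489/33) = 242.7576.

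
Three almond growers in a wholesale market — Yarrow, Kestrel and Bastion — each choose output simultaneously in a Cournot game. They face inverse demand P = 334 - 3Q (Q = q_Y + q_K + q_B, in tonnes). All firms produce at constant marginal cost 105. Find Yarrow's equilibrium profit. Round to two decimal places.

A representative firm's profit is π_i = q_i(334 - 3Q) - 105q_i.
Setting ∂π_i/∂q_i = 0 with rivals' quantities fixed: 229 - 6q_i - 3·Σ_{j≠i} q_j = 0.
By symmetry each firm produces the same amount; substituting Σ_{j≠i} q_j = 2q_i yields q_i = 229/12.
Price P = 334 - 3·(229/4) = 649/4.
Yarrow's profit: (649/4 - 105)·(229/12) = 1092.5208.

1092.52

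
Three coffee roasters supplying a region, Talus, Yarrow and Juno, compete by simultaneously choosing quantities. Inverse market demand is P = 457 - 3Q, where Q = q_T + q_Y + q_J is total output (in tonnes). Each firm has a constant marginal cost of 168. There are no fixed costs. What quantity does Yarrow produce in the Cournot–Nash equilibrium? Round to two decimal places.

24.08

Each firm earns π_i = (457 - 3Q)q_i - 168q_i.
First-order condition (treating rivals' output as given): 289 - 6q_i - 3·Σ_{j≠i} q_j = 0.
With identical firms every q_j equals q_i, so Σ_{j≠i} q_j = 2q_i and 289 = 12q_i, giving q_i = 289/12.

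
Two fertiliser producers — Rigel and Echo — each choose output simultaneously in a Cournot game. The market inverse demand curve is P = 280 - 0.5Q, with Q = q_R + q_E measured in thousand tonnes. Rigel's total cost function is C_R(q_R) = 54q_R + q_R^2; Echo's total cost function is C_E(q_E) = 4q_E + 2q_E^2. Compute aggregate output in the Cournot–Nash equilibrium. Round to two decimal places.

115.73

Rigel's profit: π_R = (280 - 0.5Q)q_R - (54q_R + q_R²). Setting ∂π_R/∂q_R = 0: 226 - 3q_R - (1/2)(q_E) = 0.
Echo's first-order condition: 276 - 5q_E - (1/2)(q_R) = 0.
So q_R = (226 - (1/2)q_E)/3 and q_E = (276 - (1/2)q_R)/5.
Substituting one into the other gives q_R = 67.2542 and q_E = 48.4746.
Total output Q = 67.2542 + 48.4746 = 115.7288.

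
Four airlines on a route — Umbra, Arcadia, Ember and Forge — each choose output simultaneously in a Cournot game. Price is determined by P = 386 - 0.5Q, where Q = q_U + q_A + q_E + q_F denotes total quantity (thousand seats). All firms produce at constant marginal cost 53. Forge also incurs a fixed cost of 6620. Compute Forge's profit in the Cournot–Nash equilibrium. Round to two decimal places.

2251.12

Each firm earns π_i = (386 - 0.5Q)q_i - 53q_i.
Setting ∂π_i/∂q_i = 0 with rivals' quantities fixed: 333 - q_i - (1/2)·Σ_{j≠i} q_j = 0.
By symmetry each firm produces the same amount; substituting Σ_{j≠i} q_j = 3q_i yields q_i = 333/(5/2) = 666/5.
Price P = 386 - (1/2)·532.8000 = 598/5.
Forge's profit: (598/5 - 53)·(666/5) - 6620 = 2251.1200.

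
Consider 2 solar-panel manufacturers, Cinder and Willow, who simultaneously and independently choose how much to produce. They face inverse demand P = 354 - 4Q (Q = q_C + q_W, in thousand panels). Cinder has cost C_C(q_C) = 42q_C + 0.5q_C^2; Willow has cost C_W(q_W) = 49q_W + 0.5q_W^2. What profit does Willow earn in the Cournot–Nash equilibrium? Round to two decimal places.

2386.87

Cinder's profit: π_C = (354 - 4Q)q_C - (42q_C + (1/2)q_C²). Setting ∂π_C/∂q_C = 0: 312 - 9q_C - 4(q_W) = 0.
Willow's first-order condition: 305 - 9q_W - 4(q_C) = 0.
So q_C = (312 - 4q_W)/9 and q_W = (305 - 4q_C)/9.
Solving the pair: q_C = 1588/65, q_W = 1497/65.
Price P = 354 - 4·(617/13) = 164.1538.
Willow's profit: 164.1538·(1497/65) - 49·(1497/65) - (1/2)(1497/65)² = 2386.8735.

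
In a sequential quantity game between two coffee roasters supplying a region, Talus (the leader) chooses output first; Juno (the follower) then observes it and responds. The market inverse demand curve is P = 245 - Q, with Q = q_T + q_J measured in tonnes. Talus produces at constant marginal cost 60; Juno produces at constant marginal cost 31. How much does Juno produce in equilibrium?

68

The follower Juno best-responds to any q_T: π_J = (245 - Q)q_J - 31q_J.
∂π_J/∂q_J = 214 - q_T - 2q_J = 0 gives the reaction function q_J = (214 - q_T)/2.
Talus substitutes q_J(q_T) into its own profit: π_T = q_T(245 - q_T - (214 - q_T)/2) - 60q_T = (138 - (1/2)q_T)q_T - 60q_T.
Maximising: ∂π_T/∂q_T = 78 - q_T = 0, giving q_T = 78.
Then q_J = (214 - 78)/2 = 68.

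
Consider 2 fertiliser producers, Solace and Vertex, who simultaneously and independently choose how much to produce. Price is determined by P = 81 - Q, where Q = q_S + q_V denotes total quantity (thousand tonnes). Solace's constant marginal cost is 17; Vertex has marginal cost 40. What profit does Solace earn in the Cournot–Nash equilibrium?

Solace's profit: π_S = (81 - Q)q_S - (17q_S). Setting ∂π_S/∂q_S = 0: 64 - 2q_S - (q_V) = 0.
Vertex's profit: π_V = (81 - Q)q_V - (40q_V). Setting ∂π_V/∂q_V = 0: 41 - 2q_V - (q_S) = 0.
So q_S = (64 - q_V)/2 and q_V = (41 - q_S)/2.
Solving the pair: q_S = 29, q_V = 6.
Price P = 81 - 35 = 46.
Solace's profit: (46 - 17)·29 = 841.

841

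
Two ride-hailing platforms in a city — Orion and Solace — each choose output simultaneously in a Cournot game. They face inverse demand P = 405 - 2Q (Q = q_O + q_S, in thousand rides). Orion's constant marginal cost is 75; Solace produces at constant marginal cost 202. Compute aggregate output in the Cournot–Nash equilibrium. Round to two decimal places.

88.83

Orion's profit: π_O = (405 - 2Q)q_O - (75q_O). Setting ∂π_O/∂q_O = 0: 330 - 4q_O - 2(q_S) = 0.
Solace's first-order condition: 203 - 4q_S - 2(q_O) = 0.
Best responses: q_O = (330 - 2q_S)/4, q_S = (203 - 2q_O)/4.
Solving the pair: q_O = 457/6, q_S = 38/3.
Total output Q = 457/6 + 38/3 = 533/6.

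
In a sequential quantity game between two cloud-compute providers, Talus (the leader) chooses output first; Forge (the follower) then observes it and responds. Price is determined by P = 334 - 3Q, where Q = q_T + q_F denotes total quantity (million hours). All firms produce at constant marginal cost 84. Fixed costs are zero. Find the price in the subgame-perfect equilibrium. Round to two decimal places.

Solve by backward induction. Given q_T, the follower Forge maximises π_F = (334 - 3q_T - 3q_F)q_F - 84q_F.
Setting the follower's marginal profit to zero, 250 - 3q_T - 6q_F = 0, i.e. q_F = (250 - 3q_T)/6.
Talus substitutes q_F(q_T) into its own profit: π_T = q_T(334 - 3q_T - (250 - 3q_T)/2) - 84q_T = (209 - (3/2)q_T)q_T - 84q_T.
Leader FOC: 125 - 3q_T = 0, so q_T = 125/3.
Then q_F = (250 - 3·(125/3))/6 = 125/6.
Total output Q = 125/2, so price P = 334 - 3·(125/2) = 293/2.

146.50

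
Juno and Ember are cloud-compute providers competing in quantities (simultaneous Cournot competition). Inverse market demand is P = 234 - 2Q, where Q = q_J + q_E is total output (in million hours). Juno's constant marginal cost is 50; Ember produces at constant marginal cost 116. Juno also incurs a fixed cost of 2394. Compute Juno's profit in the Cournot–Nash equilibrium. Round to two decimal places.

1078.22

Juno's profit: π_J = (234 - 2Q)q_J - (50q_J). Setting ∂π_J/∂q_J = 0: 184 - 4q_J - 2(q_E) = 0.
Ember's profit: π_E = (234 - 2Q)q_E - (116q_E). Setting ∂π_E/∂q_E = 0: 118 - 4q_E - 2(q_J) = 0.
So q_J = (184 - 2q_E)/4 and q_E = (118 - 2q_J)/4.
Solving the pair: q_J = 125/3, q_E = 26/3.
Price P = 234 - 2·(151/3) = 400/3.
Juno's profit: (400/3 - 50)·(125/3) - 2394 = 1078.2222.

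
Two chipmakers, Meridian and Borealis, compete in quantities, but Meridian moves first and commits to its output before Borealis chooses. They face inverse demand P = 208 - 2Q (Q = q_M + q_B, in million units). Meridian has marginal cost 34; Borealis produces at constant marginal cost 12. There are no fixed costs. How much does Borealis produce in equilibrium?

30

Solve by backward induction. Given q_M, the follower Borealis maximises π_B = (208 - 2q_M - 2q_B)q_B - 12q_B.
∂π_B/∂q_B = 196 - 2q_M - 4q_B = 0 gives the reaction function q_B = (196 - 2q_M)/4.
The leader anticipates this reaction. Substituting into P = 208 - 2Q gives P = 110 - q_M, so π_M = (110 - q_M)q_M - 34q_M.
Maximising: ∂π_M/∂q_M = 76 - 2q_M = 0, giving q_M = 38.
Then q_B = (196 - 2·38)/4 = 30.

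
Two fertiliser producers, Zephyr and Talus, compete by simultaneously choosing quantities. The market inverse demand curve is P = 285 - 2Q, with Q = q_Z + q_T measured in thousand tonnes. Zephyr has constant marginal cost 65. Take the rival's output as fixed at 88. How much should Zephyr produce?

With the rival's output fixed at 88, Zephyr's profit is π_Z = (285 - 2·88 - 2q_Z)q_Z - (65q_Z) = (109 - 2q_Z)q_Z - (65q_Z).
∂π_Z/∂q_Z = 44 - 4q_Z = 0, so q_Z = 11.

11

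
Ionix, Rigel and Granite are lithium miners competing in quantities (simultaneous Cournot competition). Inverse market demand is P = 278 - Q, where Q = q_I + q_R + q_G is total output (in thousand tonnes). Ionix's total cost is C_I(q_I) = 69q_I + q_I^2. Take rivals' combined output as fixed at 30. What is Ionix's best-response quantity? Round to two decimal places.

With rivals' combined output fixed at 30, Ionix's profit is π_I = (278 - 30 - q_I)q_I - (69q_I + q_I²) = (248 - q_I)q_I - (69q_I + q_I²).
∂π_I/∂q_I = 179 - 4q_I = 0, so q_I = 179/4.

44.75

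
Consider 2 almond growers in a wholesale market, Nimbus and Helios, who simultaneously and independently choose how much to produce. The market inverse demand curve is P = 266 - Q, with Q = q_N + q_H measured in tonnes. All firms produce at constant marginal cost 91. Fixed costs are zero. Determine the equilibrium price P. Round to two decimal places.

149.33

Each firm earns π_i = (266 - Q)q_i - 91q_i.
Setting ∂π_i/∂q_i = 0 with rivals' quantities fixed: 175 - 2q_i - q_j = 0.
By symmetry each firm produces the same amount; substituting q_j = q_i yields q_i = 175/3.
Total output Q = 350/3, so price P = 266 - 350/3 = 448/3.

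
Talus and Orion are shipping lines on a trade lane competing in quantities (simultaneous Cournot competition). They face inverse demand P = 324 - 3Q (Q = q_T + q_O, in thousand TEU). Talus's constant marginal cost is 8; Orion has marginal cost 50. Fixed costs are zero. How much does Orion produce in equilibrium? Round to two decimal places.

25.78

Talus's profit: π_T = (324 - 3Q)q_T - (8q_T). Setting ∂π_T/∂q_T = 0: 316 - 6q_T - 3(q_O) = 0.
Orion's profit: π_O = (324 - 3Q)q_O - (50q_O). Setting ∂π_O/∂q_O = 0: 274 - 6q_O - 3(q_T) = 0.
Best responses: q_T = (316 - 3q_O)/6, q_O = (274 - 3q_T)/6.
Substituting one into the other gives q_T = 358/9 and q_O = 232/9.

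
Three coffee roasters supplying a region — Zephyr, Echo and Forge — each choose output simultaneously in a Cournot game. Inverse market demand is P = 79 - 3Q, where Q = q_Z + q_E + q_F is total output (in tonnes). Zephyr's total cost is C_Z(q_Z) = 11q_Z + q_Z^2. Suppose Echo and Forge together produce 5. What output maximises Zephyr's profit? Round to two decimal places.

With rivals' combined output fixed at 5, Zephyr's profit is π_Z = (79 - 3·5 - 3q_Z)q_Z - (11q_Z + q_Z²) = (64 - 3q_Z)q_Z - (11q_Z + q_Z²).
∂π_Z/∂q_Z = 53 - 8q_Z = 0, so q_Z = 53/8.

6.63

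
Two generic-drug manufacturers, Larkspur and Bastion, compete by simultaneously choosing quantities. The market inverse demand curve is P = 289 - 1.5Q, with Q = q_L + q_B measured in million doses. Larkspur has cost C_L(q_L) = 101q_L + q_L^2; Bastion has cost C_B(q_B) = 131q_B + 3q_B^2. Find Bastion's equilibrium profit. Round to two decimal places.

635.43

Larkspur's profit: π_L = (289 - 1.5Q)q_L - (101q_L + q_L²). Setting ∂π_L/∂q_L = 0: 188 - 5q_L - (3/2)(q_B) = 0.
Bastion's profit: π_B = (289 - 1.5Q)q_B - (131q_B + 3q_B²). Setting ∂π_B/∂q_B = 0: 158 - 9q_B - (3/2)(q_L) = 0.
Rearranging gives the reaction functions q_L = (188 - (3/2)q_B)/5 and q_B = (158 - (3/2)q_L)/9.
Solving the pair: q_L = 1940/57, q_B = 11.8830.
Price P = 289 - (3/2)·45.9181 = 220.1228.
Bastion's profit: 220.1228·11.8830 - 131·11.8830 - 3·11.8830² = 635.4300.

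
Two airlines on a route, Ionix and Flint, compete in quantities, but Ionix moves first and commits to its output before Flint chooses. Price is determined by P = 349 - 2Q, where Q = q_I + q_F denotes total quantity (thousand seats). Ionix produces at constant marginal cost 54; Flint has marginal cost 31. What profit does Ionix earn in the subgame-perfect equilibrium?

4624

Solve by backward induction. Given q_I, the follower Flint maximises π_F = (349 - 2q_I - 2q_F)q_F - 31q_F.
Setting the follower's marginal profit to zero, 318 - 2q_I - 4q_F = 0, i.e. q_F = (318 - 2q_I)/4.
The leader anticipates this reaction. Substituting into P = 349 - 2Q gives P = 190 - q_I, so π_I = (190 - q_I)q_I - 54q_I.
Leader FOC: 136 - 2q_I = 0, so q_I = 68.
Then q_F = (318 - 2·68)/4 = 91/2.
Price P = 349 - 2·(227/2) = 122.
Ionix's profit: (122 - 54)·68 = 4624.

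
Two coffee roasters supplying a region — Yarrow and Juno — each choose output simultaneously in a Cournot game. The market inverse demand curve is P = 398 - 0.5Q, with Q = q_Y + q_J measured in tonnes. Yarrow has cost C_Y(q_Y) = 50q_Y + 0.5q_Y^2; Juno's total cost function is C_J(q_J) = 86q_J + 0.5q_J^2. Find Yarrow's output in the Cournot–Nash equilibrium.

Yarrow's profit: π_Y = (398 - 0.5Q)q_Y - (50q_Y + (1/2)q_Y²). Setting ∂π_Y/∂q_Y = 0: 348 - 2q_Y - (1/2)(q_J) = 0.
Juno's profit: π_J = (398 - 0.5Q)q_J - (86q_J + (1/2)q_J²). Setting ∂π_J/∂q_J = 0: 312 - 2q_J - (1/2)(q_Y) = 0.
Rearranging gives the reaction functions q_Y = (348 - (1/2)q_J)/2 and q_J = (312 - (1/2)q_Y)/2.
Substituting one into the other gives q_Y = 144 and q_J = 120.

144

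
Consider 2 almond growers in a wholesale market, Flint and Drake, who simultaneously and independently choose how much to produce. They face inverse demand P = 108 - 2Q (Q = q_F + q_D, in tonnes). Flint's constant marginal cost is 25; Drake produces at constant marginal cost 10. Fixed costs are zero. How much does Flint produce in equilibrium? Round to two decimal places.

Flint's profit: π_F = (108 - 2Q)q_F - (25q_F). Setting ∂π_F/∂q_F = 0: 83 - 4q_F - 2(q_D) = 0.
Drake's first-order condition: 98 - 4q_D - 2(q_F) = 0.
So q_F = (83 - 2q_D)/4 and q_D = (98 - 2q_F)/4.
Solving the pair: q_F = 34/3, q_D = 113/6.

11.33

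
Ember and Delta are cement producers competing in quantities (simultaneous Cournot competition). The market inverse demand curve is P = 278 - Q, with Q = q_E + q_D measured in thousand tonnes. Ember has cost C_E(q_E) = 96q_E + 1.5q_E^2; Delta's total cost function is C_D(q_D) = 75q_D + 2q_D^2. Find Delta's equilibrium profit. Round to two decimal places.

2475.23

Ember's profit: π_E = (278 - Q)q_E - (96q_E + (3/2)q_E²). Setting ∂π_E/∂q_E = 0: 182 - 5q_E - (q_D) = 0.
Delta's first-order condition: 203 - 6q_D - (q_E) = 0.
Best responses: q_E = (182 - q_D)/5, q_D = (203 - q_E)/6.
Substituting one into the other gives q_E = 889/29 and q_D = 833/29.
Price P = 278 - 1722/29 = 218.6207.
Delta's profit: 218.6207·(833/29) - 75·(833/29) - 2(833/29)² = 2475.2283.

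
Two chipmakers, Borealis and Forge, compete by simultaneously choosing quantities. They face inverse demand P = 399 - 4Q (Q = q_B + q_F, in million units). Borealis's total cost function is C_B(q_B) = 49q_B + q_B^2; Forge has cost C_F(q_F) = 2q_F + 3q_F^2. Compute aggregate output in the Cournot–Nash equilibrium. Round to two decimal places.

47.44

Borealis's profit: π_B = (399 - 4Q)q_B - (49q_B + q_B²). Setting ∂π_B/∂q_B = 0: 350 - 10q_B - 4(q_F) = 0.
Forge's first-order condition: 397 - 14q_F - 4(q_B) = 0.
So q_B = (350 - 4q_F)/10 and q_F = (397 - 4q_B)/14.
Substituting one into the other gives q_B = 828/31 and q_F = 1285/62.
Total output Q = 828/31 + 1285/62 = 47.4355.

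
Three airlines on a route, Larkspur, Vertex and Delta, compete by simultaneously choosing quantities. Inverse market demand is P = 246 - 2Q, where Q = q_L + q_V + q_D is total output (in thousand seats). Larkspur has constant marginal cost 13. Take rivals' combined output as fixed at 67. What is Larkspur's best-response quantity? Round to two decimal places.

With rivals' combined output fixed at 67, Larkspur's profit is π_L = (246 - 2·67 - 2q_L)q_L - (13q_L) = (112 - 2q_L)q_L - (13q_L).
∂π_L/∂q_L = 99 - 4q_L = 0, so q_L = 99/4.

24.75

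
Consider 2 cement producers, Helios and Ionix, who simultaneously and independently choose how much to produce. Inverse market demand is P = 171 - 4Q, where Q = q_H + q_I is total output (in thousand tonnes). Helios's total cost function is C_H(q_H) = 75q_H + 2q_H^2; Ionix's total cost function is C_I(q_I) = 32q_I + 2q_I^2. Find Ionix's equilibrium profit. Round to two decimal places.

603.76

Helios's profit: π_H = (171 - 4Q)q_H - (75q_H + 2q_H²). Setting ∂π_H/∂q_H = 0: 96 - 12q_H - 4(q_I) = 0.
Ionix's first-order condition: 139 - 12q_I - 4(q_H) = 0.
Rearranging gives the reaction functions q_H = (96 - 4q_I)/12 and q_I = (139 - 4q_H)/12.
Substituting one into the other gives q_H = 149/32 and q_I = 321/32.
Price P = 171 - 4·(235/16) = 449/4.
Ionix's profit: (449/4)·(321/32) - 32·(321/32) - 2(321/32)² = 603.7559.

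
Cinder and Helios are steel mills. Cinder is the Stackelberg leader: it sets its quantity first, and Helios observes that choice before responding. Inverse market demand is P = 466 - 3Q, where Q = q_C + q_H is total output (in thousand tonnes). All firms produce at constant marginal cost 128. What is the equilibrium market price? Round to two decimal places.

212.50

The follower Helios best-responds to any q_C: π_H = (466 - 3Q)q_H - 128q_H.
Follower FOC: 338 - 3q_C - 6q_H = 0, so q_H(q_C) = (338 - 3q_C)/6.
Cinder substitutes q_H(q_C) into its own profit: π_C = q_C(466 - 3q_C - (338 - 3q_C)/2) - 128q_C = (297 - (3/2)q_C)q_C - 128q_C.
The leader's first-order condition 169 - 3q_C = 0 yields q_C = 169/3.
Then q_H = (338 - 3·(169/3))/6 = 169/6.
Total output Q = 169/2, so price P = 466 - 3·(169/2) = 425/2.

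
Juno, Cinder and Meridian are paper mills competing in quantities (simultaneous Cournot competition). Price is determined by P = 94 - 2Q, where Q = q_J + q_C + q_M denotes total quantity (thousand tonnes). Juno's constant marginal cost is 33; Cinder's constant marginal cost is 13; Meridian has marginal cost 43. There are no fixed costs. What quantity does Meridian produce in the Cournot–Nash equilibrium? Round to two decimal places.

1.38

Juno's profit: π_J = (94 - 2Q)q_J - (33q_J). Setting ∂π_J/∂q_J = 0: 61 - 4q_J - 2(q_C + q_M) = 0.
Cinder's profit: π_C = (94 - 2Q)q_C - (13q_C). Setting ∂π_C/∂q_C = 0: 81 - 4q_C - 2(q_J + q_M) = 0.
Meridian's first-order condition: 51 - 4q_M - 2(q_J + q_C) = 0.
Summing all 3 equations gives 193 − 8Q = 0, hence Q = 193/8.
Back-substituting: q_J = (61 − 193/4)/2 = 51/8, q_C = (81 − 193/4)/2 = 131/8, q_M = (51 − 193/4)/2 = 11/8.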